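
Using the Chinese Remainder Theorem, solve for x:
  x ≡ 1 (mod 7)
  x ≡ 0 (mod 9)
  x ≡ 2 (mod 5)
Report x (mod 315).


Moduli 7, 9, 5 are pairwise coprime; by CRT there is a unique solution modulo M = 7 · 9 · 5 = 315.
Solve pairwise, accumulating the modulus:
  Start with x ≡ 1 (mod 7).
  Combine with x ≡ 0 (mod 9): since gcd(7, 9) = 1, we get a unique residue mod 63.
    Write x = 1 + 7·t and substitute into x ≡ 0 (mod 9): 7·t ≡ 0 − 1 = -1 (mod 9).
    Reduce coefficients mod 9: 7·t ≡ 8 (mod 9).
    The inverse of 7 mod 9 is 4 (since 7·4 = 28 = 3·9 + 1), so t ≡ 4·8 = 32 ≡ 5 (mod 9).
    Then x = 1 + 7·5 = 36, valid modulo lcm(7, 9) = 63: x ≡ 36 (mod 63).
  Combine with x ≡ 2 (mod 5): since gcd(63, 5) = 1, we get a unique residue mod 315.
    Write x = 36 + 63·t and substitute into x ≡ 2 (mod 5): 63·t ≡ 2 − 36 = -34 (mod 5).
    Reduce coefficients mod 5: 3·t ≡ 1 (mod 5).
    The inverse of 3 mod 5 is 2 (since 3·2 = 6 = 1·5 + 1), so t ≡ 2·1 = 2 ≡ 2 (mod 5).
    Then x = 36 + 63·2 = 162, valid modulo lcm(63, 5) = 315: x ≡ 162 (mod 315).
Verify: 162 mod 7 = 1 ✓, 162 mod 9 = 0 ✓, 162 mod 5 = 2 ✓.

x ≡ 162 (mod 315).


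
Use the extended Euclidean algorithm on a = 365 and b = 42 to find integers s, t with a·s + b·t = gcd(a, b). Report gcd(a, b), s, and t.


Euclidean algorithm on (365, 42) — divide until remainder is 0:
  365 = 8 · 42 + 29
  42 = 1 · 29 + 13
  29 = 2 · 13 + 3
  13 = 4 · 3 + 1
  3 = 3 · 1 + 0
gcd(365, 42) = 1.
Track Bezout coefficients alongside the remainders: start with r₀ = 365 = a·1 + b·0 (s = 1, t = 0) and r₁ = 42 = a·0 + b·1 (s = 0, t = 1); each new remainder r_{k+1} = r_{k-1} − q_k·r_k inherits s_{k+1} = s_{k-1} − q_k·s_k, t_{k+1} = t_{k-1} − q_k·t_k, so r_k = a·s_k + b·t_k at every step:
  q = 8: r = 29, s = 1 − 8·0 = 1, t = 0 − 8·1 = -8  (check: 365·1 + 42·(-8) = 29)
  q = 1: r = 13, s = 0 − 1·1 = -1, t = 1 − 1·(-8) = 9  (check: 365·(-1) + 42·9 = 13)
  q = 2: r = 3, s = 1 − 2·(-1) = 3, t = -8 − 2·9 = -26  (check: 365·3 + 42·(-26) = 3)
  q = 4: r = 1, s = -1 − 4·3 = -13, t = 9 − 4·(-26) = 113  (check: 365·(-13) + 42·113 = 1)
The row with r = 1 (the gcd) gives the Bezout coefficients s = -13, t = 113.
Result: 365 · (-13) + 42 · (113) = 1.

gcd(365, 42) = 1; s = -13, t = 113 (check: 365·(-13) + 42·113 = 1).


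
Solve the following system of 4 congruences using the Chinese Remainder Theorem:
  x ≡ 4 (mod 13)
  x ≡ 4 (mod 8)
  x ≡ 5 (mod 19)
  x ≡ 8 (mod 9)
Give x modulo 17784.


Product of moduli M = 13 · 8 · 19 · 9 = 17784.
Merge one congruence at a time:
  Start: x ≡ 4 (mod 13).
  Combine with x ≡ 4 (mod 8); new modulus lcm = 104.
    Write x = 4 + 13·t and substitute into x ≡ 4 (mod 8): 13·t ≡ 4 − 4 = 0 (mod 8).
    Reduce coefficients mod 8: 5·t ≡ 0 (mod 8).
    The inverse of 5 mod 8 is 5 (since 5·5 = 25 = 3·8 + 1), so t ≡ 5·0 = 0 ≡ 0 (mod 8).
    Then x = 4 + 13·0 = 4, valid modulo lcm(13, 8) = 104: x ≡ 4 (mod 104).
  Combine with x ≡ 5 (mod 19); new modulus lcm = 1976.
    Write x = 4 + 104·t and substitute into x ≡ 5 (mod 19): 104·t ≡ 5 − 4 = 1 (mod 19).
    Reduce coefficients mod 19: 9·t ≡ 1 (mod 19).
    The inverse of 9 mod 19 is 17 (since 9·17 = 153 = 8·19 + 1), so t ≡ 17·1 = 17 ≡ 17 (mod 19).
    Then x = 4 + 104·17 = 1772, valid modulo lcm(104, 19) = 1976: x ≡ 1772 (mod 1976).
  Combine with x ≡ 8 (mod 9); new modulus lcm = 17784.
    Write x = 1772 + 1976·t and substitute into x ≡ 8 (mod 9): 1976·t ≡ 8 − 1772 = -1764 (mod 9).
    Reduce coefficients mod 9: 5·t ≡ 0 (mod 9).
    The inverse of 5 mod 9 is 2 (since 5·2 = 10 = 1·9 + 1), so t ≡ 2·0 = 0 ≡ 0 (mod 9).
    Then x = 1772 + 1976·0 = 1772, valid modulo lcm(1976, 9) = 17784: x ≡ 1772 (mod 17784).
Verify against each original: 1772 mod 13 = 4, 1772 mod 8 = 4, 1772 mod 19 = 5, 1772 mod 9 = 8.

x ≡ 1772 (mod 17784).


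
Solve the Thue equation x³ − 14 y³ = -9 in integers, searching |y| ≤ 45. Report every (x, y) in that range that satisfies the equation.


The equation is x³ - 14y³ = -9. For fixed y, x³ = 14·y³ − 9, so a solution requires the RHS to be a perfect cube.
Strategy: iterate y from -45 to 45, compute RHS = 14·y³ − 9, and check whether it is a (positive or negative) perfect cube.
Check small values of y:
  y = 0: RHS = -9 is not a perfect cube.
  y = 1: RHS = 5 is not a perfect cube.
  y = -1: RHS = -23 is not a perfect cube.
  y = 2: RHS = 103 is not a perfect cube.
  y = -2: RHS = -121 is not a perfect cube.
  y = 3: RHS = 369 is not a perfect cube.
  y = -3: RHS = -387 is not a perfect cube.
Continuing the search up to |y| = 45 finds no solutions either.
No (x, y) in the scanned range satisfies the equation.

No integer solutions with |y| ≤ 45.


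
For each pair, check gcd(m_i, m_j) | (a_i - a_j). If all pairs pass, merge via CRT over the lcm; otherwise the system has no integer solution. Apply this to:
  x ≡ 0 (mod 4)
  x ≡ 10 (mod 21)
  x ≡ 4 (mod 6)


Moduli 4, 21, 6 are not pairwise coprime, so CRT works modulo lcm(m_i) when all pairwise compatibility conditions hold.
Pairwise compatibility: gcd(m_i, m_j) must divide a_i - a_j for every pair.
Merge one congruence at a time:
  Start: x ≡ 0 (mod 4).
  Combine with x ≡ 10 (mod 21): gcd(4, 21) = 1; 10 - 0 = 10, which IS divisible by 1, so compatible.
    Write x = 0 + 4·t and substitute into x ≡ 10 (mod 21): 4·t ≡ 10 − 0 = 10 (mod 21).
    The inverse of 4 mod 21 is 16 (since 4·16 = 64 = 3·21 + 1), so t ≡ 16·10 = 160 ≡ 13 (mod 21).
    Then x = 0 + 4·13 = 52, valid modulo lcm(4, 21) = 84: x ≡ 52 (mod 84).
  Combine with x ≡ 4 (mod 6): gcd(84, 6) = 6; 4 - 52 = -48, which IS divisible by 6, so compatible.
    Write x = 52 + 84·t and substitute into x ≡ 4 (mod 6): 84·t ≡ 4 − 52 = -48 (mod 6).
    Divide the congruence (and modulus) by g = 6: 14·t ≡ -8 (mod 1).
    Modulo 1 every t works; take t = 0.
    Then x = 52 + 84·0 = 52, valid modulo lcm(84, 6) = 84: x ≡ 52 (mod 84).
Verify: 52 mod 4 = 0, 52 mod 21 = 10, 52 mod 6 = 4.

x ≡ 52 (mod 84).


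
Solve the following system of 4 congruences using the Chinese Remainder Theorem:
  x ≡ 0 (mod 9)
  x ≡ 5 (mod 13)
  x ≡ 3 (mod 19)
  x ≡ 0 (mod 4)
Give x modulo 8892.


Product of moduli M = 9 · 13 · 19 · 4 = 8892.
Merge one congruence at a time:
  Start: x ≡ 0 (mod 9).
  Combine with x ≡ 5 (mod 13); new modulus lcm = 117.
    Write x = 0 + 9·t and substitute into x ≡ 5 (mod 13): 9·t ≡ 5 − 0 = 5 (mod 13).
    The inverse of 9 mod 13 is 3 (since 9·3 = 27 = 2·13 + 1), so t ≡ 3·5 = 15 ≡ 2 (mod 13).
    Then x = 0 + 9·2 = 18, valid modulo lcm(9, 13) = 117: x ≡ 18 (mod 117).
  Combine with x ≡ 3 (mod 19); new modulus lcm = 2223.
    Write x = 18 + 117·t and substitute into x ≡ 3 (mod 19): 117·t ≡ 3 − 18 = -15 (mod 19).
    Reduce coefficients mod 19: 3·t ≡ 4 (mod 19).
    The inverse of 3 mod 19 is 13 (since 3·13 = 39 = 2·19 + 1), so t ≡ 13·4 = 52 ≡ 14 (mod 19).
    Then x = 18 + 117·14 = 1656, valid modulo lcm(117, 19) = 2223: x ≡ 1656 (mod 2223).
  Combine with x ≡ 0 (mod 4); new modulus lcm = 8892.
    Write x = 1656 + 2223·t and substitute into x ≡ 0 (mod 4): 2223·t ≡ 0 − 1656 = -1656 (mod 4).
    Reduce coefficients mod 4: 3·t ≡ 0 (mod 4).
    The inverse of 3 mod 4 is 3 (since 3·3 = 9 = 2·4 + 1), so t ≡ 3·0 = 0 ≡ 0 (mod 4).
    Then x = 1656 + 2223·0 = 1656, valid modulo lcm(2223, 4) = 8892: x ≡ 1656 (mod 8892).
Verify against each original: 1656 mod 9 = 0, 1656 mod 13 = 5, 1656 mod 19 = 3, 1656 mod 4 = 0.

x ≡ 1656 (mod 8892).


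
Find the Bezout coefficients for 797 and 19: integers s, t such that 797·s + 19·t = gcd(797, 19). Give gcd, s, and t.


Euclidean algorithm on (797, 19) — divide until remainder is 0:
  797 = 41 · 19 + 18
  19 = 1 · 18 + 1
  18 = 18 · 1 + 0
gcd(797, 19) = 1.
Track Bezout coefficients alongside the remainders: start with r₀ = 797 = a·1 + b·0 (s = 1, t = 0) and r₁ = 19 = a·0 + b·1 (s = 0, t = 1); each new remainder r_{k+1} = r_{k-1} − q_k·r_k inherits s_{k+1} = s_{k-1} − q_k·s_k, t_{k+1} = t_{k-1} − q_k·t_k, so r_k = a·s_k + b·t_k at every step:
  q = 41: r = 18, s = 1 − 41·0 = 1, t = 0 − 41·1 = -41  (check: 797·1 + 19·(-41) = 18)
  q = 1: r = 1, s = 0 − 1·1 = -1, t = 1 − 1·(-41) = 42  (check: 797·(-1) + 19·42 = 1)
The row with r = 1 (the gcd) gives the Bezout coefficients s = -1, t = 42.
Result: 797 · (-1) + 19 · (42) = 1.

gcd(797, 19) = 1; s = -1, t = 42 (check: 797·(-1) + 19·42 = 1).


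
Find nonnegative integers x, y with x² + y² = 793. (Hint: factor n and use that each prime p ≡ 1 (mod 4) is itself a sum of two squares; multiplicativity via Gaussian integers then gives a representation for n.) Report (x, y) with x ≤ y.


Step 1: Factor n = 793 = 13 · 61.
Step 2: Check the mod-4 condition on each prime factor: 13 ≡ 1 (mod 4), exponent 1; 61 ≡ 1 (mod 4), exponent 1.
All primes ≡ 3 (mod 4) appear to even exponent (or don't appear), so by the two-squares theorem n IS expressible as a sum of two squares.
Step 3: Build a representation. Here n = 13 · 61 is a product of primes ≡ 1 (mod 4). Each prime p ≡ 1 (mod 4) is itself a sum of two squares; find a² by testing p − a² for a perfect square:
  13: 13 − 1² = 12, 13 − 2² = 9 = 3² ⇒ 13 = 2² + 3².
  61: 61 − 1² = 60, 61 − 2² = 57, 61 − 3² = 52, 61 − 4² = 45, 61 − 5² = 36 = 6² ⇒ 61 = 5² + 6².
  Combine using the Brahmagupta–Fibonacci identity (a² + b²)(c² + d²) = (ac − bd)² + (ad + bc)² = (ac + bd)² + (ad − bc)²:
  13 · 61 = 793: from (2² + 3²)(5² + 6²), take (2·5 − 3·6, 2·6 + 3·5) = (10 − 18, 12 + 15) = (-8, 27); dropping signs (only squares matter) gives (8, 27); check 8² + 27² = 64 + 729 = 793 ✓.
Step 4: Order so x ≤ y and verify: 8² + 27² = 64 + 729 = 793 = n. ✓

n = 793 = 8² + 27² (one valid representation with x ≤ y).


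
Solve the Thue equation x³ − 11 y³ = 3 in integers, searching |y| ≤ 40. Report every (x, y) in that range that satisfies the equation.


The equation is x³ - 11y³ = 3. For fixed y, x³ = 11·y³ + 3, so a solution requires the RHS to be a perfect cube.
Strategy: iterate y from -40 to 40, compute RHS = 11·y³ + 3, and check whether it is a (positive or negative) perfect cube.
Check small values of y:
  y = 0: RHS = 3 is not a perfect cube.
  y = 1: RHS = 14 is not a perfect cube.
  y = -1: RHS = -8 = (-2)³ ⇒ x = -2 works.
  y = 2: RHS = 91 is not a perfect cube.
  y = -2: RHS = -85 is not a perfect cube.
  y = 3: RHS = 300 is not a perfect cube.
  y = -3: RHS = -294 is not a perfect cube.
Continuing the search up to |y| = 40 finds no further solutions beyond those listed.
Collected solutions: (-2, -1).

Solutions (with |y| ≤ 40): (-2, -1).


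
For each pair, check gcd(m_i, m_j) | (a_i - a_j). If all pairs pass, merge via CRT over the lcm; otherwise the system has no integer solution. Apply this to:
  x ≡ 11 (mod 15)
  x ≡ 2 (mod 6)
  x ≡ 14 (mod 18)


Moduli 15, 6, 18 are not pairwise coprime, so CRT works modulo lcm(m_i) when all pairwise compatibility conditions hold.
Pairwise compatibility: gcd(m_i, m_j) must divide a_i - a_j for every pair.
Merge one congruence at a time:
  Start: x ≡ 11 (mod 15).
  Combine with x ≡ 2 (mod 6): gcd(15, 6) = 3; 2 - 11 = -9, which IS divisible by 3, so compatible.
    Write x = 11 + 15·t and substitute into x ≡ 2 (mod 6): 15·t ≡ 2 − 11 = -9 (mod 6).
    Divide the congruence (and modulus) by g = 3: 5·t ≡ -3 (mod 2).
    Reduce coefficients mod 2: 1·t ≡ 1 (mod 2).
    So t ≡ 1 (mod 2).
    Then x = 11 + 15·1 = 26, valid modulo lcm(15, 6) = 30: x ≡ 26 (mod 30).
  Combine with x ≡ 14 (mod 18): gcd(30, 18) = 6; 14 - 26 = -12, which IS divisible by 6, so compatible.
    Write x = 26 + 30·t and substitute into x ≡ 14 (mod 18): 30·t ≡ 14 − 26 = -12 (mod 18).
    Divide the congruence (and modulus) by g = 6: 5·t ≡ -2 (mod 3).
    Reduce coefficients mod 3: 2·t ≡ 1 (mod 3).
    The inverse of 2 mod 3 is 2 (since 2·2 = 4 = 1·3 + 1), so t ≡ 2·1 = 2 ≡ 2 (mod 3).
    Then x = 26 + 30·2 = 86, valid modulo lcm(30, 18) = 90: x ≡ 86 (mod 90).
Verify: 86 mod 15 = 11, 86 mod 6 = 2, 86 mod 18 = 14.

x ≡ 86 (mod 90).


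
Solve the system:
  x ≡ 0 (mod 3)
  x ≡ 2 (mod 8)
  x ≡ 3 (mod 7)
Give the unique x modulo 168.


Moduli 3, 8, 7 are pairwise coprime; by CRT there is a unique solution modulo M = 3 · 8 · 7 = 168.
Solve pairwise, accumulating the modulus:
  Start with x ≡ 0 (mod 3).
  Combine with x ≡ 2 (mod 8): since gcd(3, 8) = 1, we get a unique residue mod 24.
    Write x = 0 + 3·t and substitute into x ≡ 2 (mod 8): 3·t ≡ 2 − 0 = 2 (mod 8).
    The inverse of 3 mod 8 is 3 (since 3·3 = 9 = 1·8 + 1), so t ≡ 3·2 = 6 ≡ 6 (mod 8).
    Then x = 0 + 3·6 = 18, valid modulo lcm(3, 8) = 24: x ≡ 18 (mod 24).
  Combine with x ≡ 3 (mod 7): since gcd(24, 7) = 1, we get a unique residue mod 168.
    Write x = 18 + 24·t and substitute into x ≡ 3 (mod 7): 24·t ≡ 3 − 18 = -15 (mod 7).
    Reduce coefficients mod 7: 3·t ≡ 6 (mod 7).
    The inverse of 3 mod 7 is 5 (since 3·5 = 15 = 2·7 + 1), so t ≡ 5·6 = 30 ≡ 2 (mod 7).
    Then x = 18 + 24·2 = 66, valid modulo lcm(24, 7) = 168: x ≡ 66 (mod 168).
Verify: 66 mod 3 = 0 ✓, 66 mod 8 = 2 ✓, 66 mod 7 = 3 ✓.

x ≡ 66 (mod 168).


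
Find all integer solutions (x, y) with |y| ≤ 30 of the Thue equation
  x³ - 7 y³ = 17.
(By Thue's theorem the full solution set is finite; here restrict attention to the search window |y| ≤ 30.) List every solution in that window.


The equation is x³ - 7y³ = 17. For fixed y, x³ = 7·y³ + 17, so a solution requires the RHS to be a perfect cube.
Strategy: iterate y from -30 to 30, compute RHS = 7·y³ + 17, and check whether it is a (positive or negative) perfect cube.
Check small values of y:
  y = 0: RHS = 17 is not a perfect cube.
  y = 1: RHS = 24 is not a perfect cube.
  y = -1: RHS = 10 is not a perfect cube.
  y = 2: RHS = 73 is not a perfect cube.
  y = -2: RHS = -39 is not a perfect cube.
  y = 3: RHS = 206 is not a perfect cube.
  y = -3: RHS = -172 is not a perfect cube.
Continuing the search up to |y| = 30 finds no solutions either.
No (x, y) in the scanned range satisfies the equation.

No integer solutions with |y| ≤ 30.


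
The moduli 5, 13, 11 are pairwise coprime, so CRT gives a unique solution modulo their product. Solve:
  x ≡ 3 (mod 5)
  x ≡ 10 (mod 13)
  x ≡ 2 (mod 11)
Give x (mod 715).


Moduli 5, 13, 11 are pairwise coprime; by CRT there is a unique solution modulo M = 5 · 13 · 11 = 715.
Solve pairwise, accumulating the modulus:
  Start with x ≡ 3 (mod 5).
  Combine with x ≡ 10 (mod 13): since gcd(5, 13) = 1, we get a unique residue mod 65.
    Write x = 3 + 5·t and substitute into x ≡ 10 (mod 13): 5·t ≡ 10 − 3 = 7 (mod 13).
    The inverse of 5 mod 13 is 8 (since 5·8 = 40 = 3·13 + 1), so t ≡ 8·7 = 56 ≡ 4 (mod 13).
    Then x = 3 + 5·4 = 23, valid modulo lcm(5, 13) = 65: x ≡ 23 (mod 65).
  Combine with x ≡ 2 (mod 11): since gcd(65, 11) = 1, we get a unique residue mod 715.
    Write x = 23 + 65·t and substitute into x ≡ 2 (mod 11): 65·t ≡ 2 − 23 = -21 (mod 11).
    Reduce coefficients mod 11: 10·t ≡ 1 (mod 11).
    The inverse of 10 mod 11 is 10 (since 10·10 = 100 = 9·11 + 1), so t ≡ 10·1 = 10 ≡ 10 (mod 11).
    Then x = 23 + 65·10 = 673, valid modulo lcm(65, 11) = 715: x ≡ 673 (mod 715).
Verify: 673 mod 5 = 3 ✓, 673 mod 13 = 10 ✓, 673 mod 11 = 2 ✓.

x ≡ 673 (mod 715).


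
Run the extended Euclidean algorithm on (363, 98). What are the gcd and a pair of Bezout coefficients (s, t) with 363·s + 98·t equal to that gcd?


Euclidean algorithm on (363, 98) — divide until remainder is 0:
  363 = 3 · 98 + 69
  98 = 1 · 69 + 29
  69 = 2 · 29 + 11
  29 = 2 · 11 + 7
  11 = 1 · 7 + 4
  7 = 1 · 4 + 3
  4 = 1 · 3 + 1
  3 = 3 · 1 + 0
gcd(363, 98) = 1.
Track Bezout coefficients alongside the remainders: start with r₀ = 363 = a·1 + b·0 (s = 1, t = 0) and r₁ = 98 = a·0 + b·1 (s = 0, t = 1); each new remainder r_{k+1} = r_{k-1} − q_k·r_k inherits s_{k+1} = s_{k-1} − q_k·s_k, t_{k+1} = t_{k-1} − q_k·t_k, so r_k = a·s_k + b·t_k at every step:
  q = 3: r = 69, s = 1 − 3·0 = 1, t = 0 − 3·1 = -3  (check: 363·1 + 98·(-3) = 69)
  q = 1: r = 29, s = 0 − 1·1 = -1, t = 1 − 1·(-3) = 4  (check: 363·(-1) + 98·4 = 29)
  q = 2: r = 11, s = 1 − 2·(-1) = 3, t = -3 − 2·4 = -11  (check: 363·3 + 98·(-11) = 11)
  q = 2: r = 7, s = -1 − 2·3 = -7, t = 4 − 2·(-11) = 26  (check: 363·(-7) + 98·26 = 7)
  q = 1: r = 4, s = 3 − 1·(-7) = 10, t = -11 − 1·26 = -37  (check: 363·10 + 98·(-37) = 4)
  q = 1: r = 3, s = -7 − 1·10 = -17, t = 26 − 1·(-37) = 63  (check: 363·(-17) + 98·63 = 3)
  q = 1: r = 1, s = 10 − 1·(-17) = 27, t = -37 − 1·63 = -100  (check: 363·27 + 98·(-100) = 1)
The row with r = 1 (the gcd) gives the Bezout coefficients s = 27, t = -100.
Result: 363 · (27) + 98 · (-100) = 1.

gcd(363, 98) = 1; s = 27, t = -100 (check: 363·27 + 98·(-100) = 1).


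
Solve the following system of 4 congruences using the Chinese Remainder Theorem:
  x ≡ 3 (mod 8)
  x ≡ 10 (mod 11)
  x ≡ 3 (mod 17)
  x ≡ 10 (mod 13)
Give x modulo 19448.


Product of moduli M = 8 · 11 · 17 · 13 = 19448.
Merge one congruence at a time:
  Start: x ≡ 3 (mod 8).
  Combine with x ≡ 10 (mod 11); new modulus lcm = 88.
    Write x = 3 + 8·t and substitute into x ≡ 10 (mod 11): 8·t ≡ 10 − 3 = 7 (mod 11).
    The inverse of 8 mod 11 is 7 (since 8·7 = 56 = 5·11 + 1), so t ≡ 7·7 = 49 ≡ 5 (mod 11).
    Then x = 3 + 8·5 = 43, valid modulo lcm(8, 11) = 88: x ≡ 43 (mod 88).
  Combine with x ≡ 3 (mod 17); new modulus lcm = 1496.
    Write x = 43 + 88·t and substitute into x ≡ 3 (mod 17): 88·t ≡ 3 − 43 = -40 (mod 17).
    Reduce coefficients mod 17: 3·t ≡ 11 (mod 17).
    The inverse of 3 mod 17 is 6 (since 3·6 = 18 = 1·17 + 1), so t ≡ 6·11 = 66 ≡ 15 (mod 17).
    Then x = 43 + 88·15 = 1363, valid modulo lcm(88, 17) = 1496: x ≡ 1363 (mod 1496).
  Combine with x ≡ 10 (mod 13); new modulus lcm = 19448.
    Write x = 1363 + 1496·t and substitute into x ≡ 10 (mod 13): 1496·t ≡ 10 − 1363 = -1353 (mod 13).
    Reduce coefficients mod 13: 1·t ≡ 12 (mod 13).
    So t ≡ 12 (mod 13).
    Then x = 1363 + 1496·12 = 19315, valid modulo lcm(1496, 13) = 19448: x ≡ 19315 (mod 19448).
Verify against each original: 19315 mod 8 = 3, 19315 mod 11 = 10, 19315 mod 17 = 3, 19315 mod 13 = 10.

x ≡ 19315 (mod 19448).


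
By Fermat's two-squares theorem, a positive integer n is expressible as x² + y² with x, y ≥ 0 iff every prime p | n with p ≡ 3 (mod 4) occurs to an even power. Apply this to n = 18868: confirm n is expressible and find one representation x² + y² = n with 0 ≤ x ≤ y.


Step 1: Factor n = 18868 = 2^2 · 53 · 89.
Step 2: Check the mod-4 condition on each prime factor: 2 = 2 (special); 53 ≡ 1 (mod 4), exponent 1; 89 ≡ 1 (mod 4), exponent 1.
All primes ≡ 3 (mod 4) appear to even exponent (or don't appear), so by the two-squares theorem n IS expressible as a sum of two squares.
Step 3: Build a representation. Group n = k² · m with k = 2 and m = 53 · 89 = 4717 (a product of primes ≡ 1 (mod 4)); a representation of m scales to one of n via (k·x)² + (k·y)² = k²(x² + y²). Each prime p ≡ 1 (mod 4) is itself a sum of two squares; find a² by testing p − a² for a perfect square:
  53: 53 − 1² = 52, 53 − 2² = 49 = 7² ⇒ 53 = 2² + 7².
  89: 89 − 1² = 88, 89 − 2² = 85, 89 − 3² = 80, 89 − 4² = 73, 89 − 5² = 64 = 8² ⇒ 89 = 5² + 8².
  Combine using the Brahmagupta–Fibonacci identity (a² + b²)(c² + d²) = (ac − bd)² + (ad + bc)² = (ac + bd)² + (ad − bc)²:
  53 · 89 = 4717: from (2² + 7²)(5² + 8²), take (2·5 − 7·8, 2·8 + 7·5) = (10 − 56, 16 + 35) = (-46, 51); dropping signs (only squares matter) gives (46, 51); check 46² + 51² = 2116 + 2601 = 4717 ✓.
  Scale by k = 2: (2·46, 2·51) = (92, 102).
Step 4: Order so x ≤ y and verify: 92² + 102² = 8464 + 10404 = 18868 = n. ✓

n = 18868 = 92² + 102² (one valid representation with x ≤ y).


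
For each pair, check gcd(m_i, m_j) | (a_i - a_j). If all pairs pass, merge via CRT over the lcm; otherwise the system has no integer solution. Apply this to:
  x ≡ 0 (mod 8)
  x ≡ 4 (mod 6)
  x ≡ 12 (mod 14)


Moduli 8, 6, 14 are not pairwise coprime, so CRT works modulo lcm(m_i) when all pairwise compatibility conditions hold.
Pairwise compatibility: gcd(m_i, m_j) must divide a_i - a_j for every pair.
Merge one congruence at a time:
  Start: x ≡ 0 (mod 8).
  Combine with x ≡ 4 (mod 6): gcd(8, 6) = 2; 4 - 0 = 4, which IS divisible by 2, so compatible.
    Write x = 0 + 8·t and substitute into x ≡ 4 (mod 6): 8·t ≡ 4 − 0 = 4 (mod 6).
    Divide the congruence (and modulus) by g = 2: 4·t ≡ 2 (mod 3).
    Reduce coefficients mod 3: 1·t ≡ 2 (mod 3).
    So t ≡ 2 (mod 3).
    Then x = 0 + 8·2 = 16, valid modulo lcm(8, 6) = 24: x ≡ 16 (mod 24).
  Combine with x ≡ 12 (mod 14): gcd(24, 14) = 2; 12 - 16 = -4, which IS divisible by 2, so compatible.
    Write x = 16 + 24·t and substitute into x ≡ 12 (mod 14): 24·t ≡ 12 − 16 = -4 (mod 14).
    Divide the congruence (and modulus) by g = 2: 12·t ≡ -2 (mod 7).
    Reduce coefficients mod 7: 5·t ≡ 5 (mod 7).
    The inverse of 5 mod 7 is 3 (since 5·3 = 15 = 2·7 + 1), so t ≡ 3·5 = 15 ≡ 1 (mod 7).
    Then x = 16 + 24·1 = 40, valid modulo lcm(24, 14) = 168: x ≡ 40 (mod 168).
Verify: 40 mod 8 = 0, 40 mod 6 = 4, 40 mod 14 = 12.

x ≡ 40 (mod 168).


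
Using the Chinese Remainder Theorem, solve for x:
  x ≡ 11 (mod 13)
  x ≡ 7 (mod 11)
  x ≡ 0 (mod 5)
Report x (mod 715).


Moduli 13, 11, 5 are pairwise coprime; by CRT there is a unique solution modulo M = 13 · 11 · 5 = 715.
Solve pairwise, accumulating the modulus:
  Start with x ≡ 11 (mod 13).
  Combine with x ≡ 7 (mod 11): since gcd(13, 11) = 1, we get a unique residue mod 143.
    Write x = 11 + 13·t and substitute into x ≡ 7 (mod 11): 13·t ≡ 7 − 11 = -4 (mod 11).
    Reduce coefficients mod 11: 2·t ≡ 7 (mod 11).
    The inverse of 2 mod 11 is 6 (since 2·6 = 12 = 1·11 + 1), so t ≡ 6·7 = 42 ≡ 9 (mod 11).
    Then x = 11 + 13·9 = 128, valid modulo lcm(13, 11) = 143: x ≡ 128 (mod 143).
  Combine with x ≡ 0 (mod 5): since gcd(143, 5) = 1, we get a unique residue mod 715.
    Write x = 128 + 143·t and substitute into x ≡ 0 (mod 5): 143·t ≡ 0 − 128 = -128 (mod 5).
    Reduce coefficients mod 5: 3·t ≡ 2 (mod 5).
    The inverse of 3 mod 5 is 2 (since 3·2 = 6 = 1·5 + 1), so t ≡ 2·2 = 4 ≡ 4 (mod 5).
    Then x = 128 + 143·4 = 700, valid modulo lcm(143, 5) = 715: x ≡ 700 (mod 715).
Verify: 700 mod 13 = 11 ✓, 700 mod 11 = 7 ✓, 700 mod 5 = 0 ✓.

x ≡ 700 (mod 715).


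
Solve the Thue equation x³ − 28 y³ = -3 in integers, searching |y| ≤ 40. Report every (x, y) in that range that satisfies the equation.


The equation is x³ - 28y³ = -3. For fixed y, x³ = 28·y³ − 3, so a solution requires the RHS to be a perfect cube.
Strategy: iterate y from -40 to 40, compute RHS = 28·y³ − 3, and check whether it is a (positive or negative) perfect cube.
Check small values of y:
  y = 0: RHS = -3 is not a perfect cube.
  y = 1: RHS = 25 is not a perfect cube.
  y = -1: RHS = -31 is not a perfect cube.
  y = 2: RHS = 221 is not a perfect cube.
  y = -2: RHS = -227 is not a perfect cube.
  y = 3: RHS = 753 is not a perfect cube.
  y = -3: RHS = -759 is not a perfect cube.
Continuing the search up to |y| = 40 finds no solutions either.
No (x, y) in the scanned range satisfies the equation.

No integer solutions with |y| ≤ 40.


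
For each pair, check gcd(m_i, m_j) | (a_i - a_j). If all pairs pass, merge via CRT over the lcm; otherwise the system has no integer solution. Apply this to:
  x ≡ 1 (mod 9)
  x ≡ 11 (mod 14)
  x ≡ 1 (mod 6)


Moduli 9, 14, 6 are not pairwise coprime, so CRT works modulo lcm(m_i) when all pairwise compatibility conditions hold.
Pairwise compatibility: gcd(m_i, m_j) must divide a_i - a_j for every pair.
Merge one congruence at a time:
  Start: x ≡ 1 (mod 9).
  Combine with x ≡ 11 (mod 14): gcd(9, 14) = 1; 11 - 1 = 10, which IS divisible by 1, so compatible.
    Write x = 1 + 9·t and substitute into x ≡ 11 (mod 14): 9·t ≡ 11 − 1 = 10 (mod 14).
    The inverse of 9 mod 14 is 11 (since 9·11 = 99 = 7·14 + 1), so t ≡ 11·10 = 110 ≡ 12 (mod 14).
    Then x = 1 + 9·12 = 109, valid modulo lcm(9, 14) = 126: x ≡ 109 (mod 126).
  Combine with x ≡ 1 (mod 6): gcd(126, 6) = 6; 1 - 109 = -108, which IS divisible by 6, so compatible.
    Write x = 109 + 126·t and substitute into x ≡ 1 (mod 6): 126·t ≡ 1 − 109 = -108 (mod 6).
    Divide the congruence (and modulus) by g = 6: 21·t ≡ -18 (mod 1).
    Modulo 1 every t works; take t = 0.
    Then x = 109 + 126·0 = 109, valid modulo lcm(126, 6) = 126: x ≡ 109 (mod 126).
Verify: 109 mod 9 = 1, 109 mod 14 = 11, 109 mod 6 = 1.

x ≡ 109 (mod 126).


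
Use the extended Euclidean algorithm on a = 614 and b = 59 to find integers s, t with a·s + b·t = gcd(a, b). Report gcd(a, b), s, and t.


Euclidean algorithm on (614, 59) — divide until remainder is 0:
  614 = 10 · 59 + 24
  59 = 2 · 24 + 11
  24 = 2 · 11 + 2
  11 = 5 · 2 + 1
  2 = 2 · 1 + 0
gcd(614, 59) = 1.
Track Bezout coefficients alongside the remainders: start with r₀ = 614 = a·1 + b·0 (s = 1, t = 0) and r₁ = 59 = a·0 + b·1 (s = 0, t = 1); each new remainder r_{k+1} = r_{k-1} − q_k·r_k inherits s_{k+1} = s_{k-1} − q_k·s_k, t_{k+1} = t_{k-1} − q_k·t_k, so r_k = a·s_k + b·t_k at every step:
  q = 10: r = 24, s = 1 − 10·0 = 1, t = 0 − 10·1 = -10  (check: 614·1 + 59·(-10) = 24)
  q = 2: r = 11, s = 0 − 2·1 = -2, t = 1 − 2·(-10) = 21  (check: 614·(-2) + 59·21 = 11)
  q = 2: r = 2, s = 1 − 2·(-2) = 5, t = -10 − 2·21 = -52  (check: 614·5 + 59·(-52) = 2)
  q = 5: r = 1, s = -2 − 5·5 = -27, t = 21 − 5·(-52) = 281  (check: 614·(-27) + 59·281 = 1)
The row with r = 1 (the gcd) gives the Bezout coefficients s = -27, t = 281.
Result: 614 · (-27) + 59 · (281) = 1.

gcd(614, 59) = 1; s = -27, t = 281 (check: 614·(-27) + 59·281 = 1).


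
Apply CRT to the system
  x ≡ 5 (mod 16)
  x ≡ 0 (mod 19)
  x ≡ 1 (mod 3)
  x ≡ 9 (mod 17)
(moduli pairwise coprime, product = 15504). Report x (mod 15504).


Product of moduli M = 16 · 19 · 3 · 17 = 15504.
Merge one congruence at a time:
  Start: x ≡ 5 (mod 16).
  Combine with x ≡ 0 (mod 19); new modulus lcm = 304.
    Write x = 5 + 16·t and substitute into x ≡ 0 (mod 19): 16·t ≡ 0 − 5 = -5 (mod 19).
    Reduce coefficients mod 19: 16·t ≡ 14 (mod 19).
    The inverse of 16 mod 19 is 6 (since 16·6 = 96 = 5·19 + 1), so t ≡ 6·14 = 84 ≡ 8 (mod 19).
    Then x = 5 + 16·8 = 133, valid modulo lcm(16, 19) = 304: x ≡ 133 (mod 304).
  Combine with x ≡ 1 (mod 3); new modulus lcm = 912.
    Write x = 133 + 304·t and substitute into x ≡ 1 (mod 3): 304·t ≡ 1 − 133 = -132 (mod 3).
    Reduce coefficients mod 3: 1·t ≡ 0 (mod 3).
    So t ≡ 0 (mod 3).
    Then x = 133 + 304·0 = 133, valid modulo lcm(304, 3) = 912: x ≡ 133 (mod 912).
  Combine with x ≡ 9 (mod 17); new modulus lcm = 15504.
    Write x = 133 + 912·t and substitute into x ≡ 9 (mod 17): 912·t ≡ 9 − 133 = -124 (mod 17).
    Reduce coefficients mod 17: 11·t ≡ 12 (mod 17).
    The inverse of 11 mod 17 is 14 (since 11·14 = 154 = 9·17 + 1), so t ≡ 14·12 = 168 ≡ 15 (mod 17).
    Then x = 133 + 912·15 = 13813, valid modulo lcm(912, 17) = 15504: x ≡ 13813 (mod 15504).
Verify against each original: 13813 mod 16 = 5, 13813 mod 19 = 0, 13813 mod 3 = 1, 13813 mod 17 = 9.

x ≡ 13813 (mod 15504).


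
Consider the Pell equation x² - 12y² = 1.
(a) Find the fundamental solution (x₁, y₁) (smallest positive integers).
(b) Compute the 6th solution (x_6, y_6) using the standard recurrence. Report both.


Step 1: Find the fundamental solution (x₁, y₁) of x² - 12y² = 1.
  Expand √12 as a continued fraction. a₀ = ⌊√12⌋ = 3; iterate m_{k+1} = d_k·a_k − m_k, d_{k+1} = (12 − m_{k+1}²)/d_k, a_{k+1} = ⌊(a₀ + m_{k+1})/d_{k+1}⌋ (starting m₀ = 0, d₀ = 1), with convergents p_k = a_k·p_{k-1} + p_{k-2}, q_k = a_k·q_{k-1} + q_{k-2} (p₋₁ = 1, q₋₁ = 0):
  k = 0: a₀ = 3; p₀/q₀ = 3/1; p₀² − 12·q₀² = 9 − 12 = -3.
  k = 1: m = 3, d = 3, a = ⌊(3 + 3)/3⌋ = 2; p/q = (2·3 + 1)/(2·1 + 0) = 7/2; p² − 12·q² = 49 − 48 = 1.
  The first convergent with p² − 12·q² = 1 gives the fundamental solution (x₁, y₁) = (7, 2).
Step 2: Apply the recurrence (x_{n+1}, y_{n+1}) = (x₁x_n + 12y₁y_n, x₁y_n + y₁x_n) repeatedly.
  From (x_1, y_1) = (7, 2): x_2 = 7·7 + 12·2·2 = 97; y_2 = 7·2 + 2·7 = 28.
  From (x_2, y_2) = (97, 28): x_3 = 7·97 + 12·2·28 = 1351; y_3 = 7·28 + 2·97 = 390.
  From (x_3, y_3) = (1351, 390): x_4 = 7·1351 + 12·2·390 = 18817; y_4 = 7·390 + 2·1351 = 5432.
  From (x_4, y_4) = (18817, 5432): x_5 = 7·18817 + 12·2·5432 = 262087; y_5 = 7·5432 + 2·18817 = 75658.
  From (x_5, y_5) = (262087, 75658): x_6 = 7·262087 + 12·2·75658 = 3650401; y_6 = 7·75658 + 2·262087 = 1053780.
Step 3: Verify x_6² - 12·y_6² = 13325427460801 - 13325427460800 = 1 (should be 1). ✓

(x_1, y_1) = (7, 2); (x_6, y_6) = (3650401, 1053780).


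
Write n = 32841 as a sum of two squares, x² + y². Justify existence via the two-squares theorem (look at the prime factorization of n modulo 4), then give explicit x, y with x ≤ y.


Step 1: Factor n = 32841 = 3^2 · 41 · 89.
Step 2: Check the mod-4 condition on each prime factor: 3 ≡ 3 (mod 4), exponent 2 (must be even); 41 ≡ 1 (mod 4), exponent 1; 89 ≡ 1 (mod 4), exponent 1.
All primes ≡ 3 (mod 4) appear to even exponent (or don't appear), so by the two-squares theorem n IS expressible as a sum of two squares.
Step 3: Build a representation. Group n = k² · m with k = 3 and m = 41 · 89 = 3649 (a product of primes ≡ 1 (mod 4)); a representation of m scales to one of n via (k·x)² + (k·y)² = k²(x² + y²). Each prime p ≡ 1 (mod 4) is itself a sum of two squares; find a² by testing p − a² for a perfect square:
  41: 41 − 1² = 40, 41 − 2² = 37, 41 − 3² = 32, 41 − 4² = 25 = 5² ⇒ 41 = 4² + 5².
  89: 89 − 1² = 88, 89 − 2² = 85, 89 − 3² = 80, 89 − 4² = 73, 89 − 5² = 64 = 8² ⇒ 89 = 5² + 8².
  Combine using the Brahmagupta–Fibonacci identity (a² + b²)(c² + d²) = (ac − bd)² + (ad + bc)² = (ac + bd)² + (ad − bc)²:
  41 · 89 = 3649: from (4² + 5²)(5² + 8²), take (4·5 − 5·8, 4·8 + 5·5) = (20 − 40, 32 + 25) = (-20, 57); dropping signs (only squares matter) gives (20, 57); check 20² + 57² = 400 + 3249 = 3649 ✓.
  Scale by k = 3: (3·20, 3·57) = (60, 171).
Step 4: Order so x ≤ y and verify: 60² + 171² = 3600 + 29241 = 32841 = n. ✓

n = 32841 = 60² + 171² (one valid representation with x ≤ y).


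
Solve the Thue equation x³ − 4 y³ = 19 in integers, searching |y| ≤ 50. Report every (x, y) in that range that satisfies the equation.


The equation is x³ - 4y³ = 19. For fixed y, x³ = 4·y³ + 19, so a solution requires the RHS to be a perfect cube.
Strategy: iterate y from -50 to 50, compute RHS = 4·y³ + 19, and check whether it is a (positive or negative) perfect cube.
Check small values of y:
  y = 0: RHS = 19 is not a perfect cube.
  y = 1: RHS = 23 is not a perfect cube.
  y = -1: RHS = 15 is not a perfect cube.
  y = 2: RHS = 51 is not a perfect cube.
  y = -2: RHS = -13 is not a perfect cube.
  y = 3: RHS = 127 is not a perfect cube.
  y = -3: RHS = -89 is not a perfect cube.
Continuing the search up to |y| = 50 finds no solutions either.
No (x, y) in the scanned range satisfies the equation.

No integer solutions with |y| ≤ 50.


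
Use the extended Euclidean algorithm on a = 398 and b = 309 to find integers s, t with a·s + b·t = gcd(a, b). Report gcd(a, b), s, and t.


Euclidean algorithm on (398, 309) — divide until remainder is 0:
  398 = 1 · 309 + 89
  309 = 3 · 89 + 42
  89 = 2 · 42 + 5
  42 = 8 · 5 + 2
  5 = 2 · 2 + 1
  2 = 2 · 1 + 0
gcd(398, 309) = 1.
Track Bezout coefficients alongside the remainders: start with r₀ = 398 = a·1 + b·0 (s = 1, t = 0) and r₁ = 309 = a·0 + b·1 (s = 0, t = 1); each new remainder r_{k+1} = r_{k-1} − q_k·r_k inherits s_{k+1} = s_{k-1} − q_k·s_k, t_{k+1} = t_{k-1} − q_k·t_k, so r_k = a·s_k + b·t_k at every step:
  q = 1: r = 89, s = 1 − 1·0 = 1, t = 0 − 1·1 = -1  (check: 398·1 + 309·(-1) = 89)
  q = 3: r = 42, s = 0 − 3·1 = -3, t = 1 − 3·(-1) = 4  (check: 398·(-3) + 309·4 = 42)
  q = 2: r = 5, s = 1 − 2·(-3) = 7, t = -1 − 2·4 = -9  (check: 398·7 + 309·(-9) = 5)
  q = 8: r = 2, s = -3 − 8·7 = -59, t = 4 − 8·(-9) = 76  (check: 398·(-59) + 309·76 = 2)
  q = 2: r = 1, s = 7 − 2·(-59) = 125, t = -9 − 2·76 = -161  (check: 398·125 + 309·(-161) = 1)
The row with r = 1 (the gcd) gives the Bezout coefficients s = 125, t = -161.
Result: 398 · (125) + 309 · (-161) = 1.

gcd(398, 309) = 1; s = 125, t = -161 (check: 398·125 + 309·(-161) = 1).


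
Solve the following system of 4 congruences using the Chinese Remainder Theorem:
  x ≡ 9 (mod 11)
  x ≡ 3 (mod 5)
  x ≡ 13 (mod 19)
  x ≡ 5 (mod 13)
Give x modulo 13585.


Product of moduli M = 11 · 5 · 19 · 13 = 13585.
Merge one congruence at a time:
  Start: x ≡ 9 (mod 11).
  Combine with x ≡ 3 (mod 5); new modulus lcm = 55.
    Write x = 9 + 11·t and substitute into x ≡ 3 (mod 5): 11·t ≡ 3 − 9 = -6 (mod 5).
    Reduce coefficients mod 5: 1·t ≡ 4 (mod 5).
    So t ≡ 4 (mod 5).
    Then x = 9 + 11·4 = 53, valid modulo lcm(11, 5) = 55: x ≡ 53 (mod 55).
  Combine with x ≡ 13 (mod 19); new modulus lcm = 1045.
    Write x = 53 + 55·t and substitute into x ≡ 13 (mod 19): 55·t ≡ 13 − 53 = -40 (mod 19).
    Reduce coefficients mod 19: 17·t ≡ 17 (mod 19).
    The inverse of 17 mod 19 is 9 (since 17·9 = 153 = 8·19 + 1), so t ≡ 9·17 = 153 ≡ 1 (mod 19).
    Then x = 53 + 55·1 = 108, valid modulo lcm(55, 19) = 1045: x ≡ 108 (mod 1045).
  Combine with x ≡ 5 (mod 13); new modulus lcm = 13585.
    Write x = 108 + 1045·t and substitute into x ≡ 5 (mod 13): 1045·t ≡ 5 − 108 = -103 (mod 13).
    Reduce coefficients mod 13: 5·t ≡ 1 (mod 13).
    The inverse of 5 mod 13 is 8 (since 5·8 = 40 = 3·13 + 1), so t ≡ 8·1 = 8 ≡ 8 (mod 13).
    Then x = 108 + 1045·8 = 8468, valid modulo lcm(1045, 13) = 13585: x ≡ 8468 (mod 13585).
Verify against each original: 8468 mod 11 = 9, 8468 mod 5 = 3, 8468 mod 19 = 13, 8468 mod 13 = 5.

x ≡ 8468 (mod 13585).


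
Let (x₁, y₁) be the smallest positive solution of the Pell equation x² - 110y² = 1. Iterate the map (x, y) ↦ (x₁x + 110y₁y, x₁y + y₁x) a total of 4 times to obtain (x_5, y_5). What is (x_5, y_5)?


Step 1: Find the fundamental solution (x₁, y₁) of x² - 110y² = 1.
  Expand √110 as a continued fraction. a₀ = ⌊√110⌋ = 10; iterate m_{k+1} = d_k·a_k − m_k, d_{k+1} = (110 − m_{k+1}²)/d_k, a_{k+1} = ⌊(a₀ + m_{k+1})/d_{k+1}⌋ (starting m₀ = 0, d₀ = 1), with convergents p_k = a_k·p_{k-1} + p_{k-2}, q_k = a_k·q_{k-1} + q_{k-2} (p₋₁ = 1, q₋₁ = 0):
  k = 0: a₀ = 10; p₀/q₀ = 10/1; p₀² − 110·q₀² = 100 − 110 = -10.
  k = 1: m = 10, d = 10, a = ⌊(10 + 10)/10⌋ = 2; p/q = (2·10 + 1)/(2·1 + 0) = 21/2; p² − 110·q² = 441 − 440 = 1.
  The first convergent with p² − 110·q² = 1 gives the fundamental solution (x₁, y₁) = (21, 2).
Step 2: Apply the recurrence (x_{n+1}, y_{n+1}) = (x₁x_n + 110y₁y_n, x₁y_n + y₁x_n) repeatedly.
  From (x_1, y_1) = (21, 2): x_2 = 21·21 + 110·2·2 = 881; y_2 = 21·2 + 2·21 = 84.
  From (x_2, y_2) = (881, 84): x_3 = 21·881 + 110·2·84 = 36981; y_3 = 21·84 + 2·881 = 3526.
  From (x_3, y_3) = (36981, 3526): x_4 = 21·36981 + 110·2·3526 = 1552321; y_4 = 21·3526 + 2·36981 = 148008.
  From (x_4, y_4) = (1552321, 148008): x_5 = 21·1552321 + 110·2·148008 = 65160501; y_5 = 21·148008 + 2·1552321 = 6212810.
Step 3: Verify x_5² - 110·y_5² = 4245890890571001 - 4245890890571000 = 1 (should be 1). ✓

(x_1, y_1) = (21, 2); (x_5, y_5) = (65160501, 6212810).


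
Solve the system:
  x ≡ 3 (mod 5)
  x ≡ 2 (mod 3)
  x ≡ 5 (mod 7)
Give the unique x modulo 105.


Moduli 5, 3, 7 are pairwise coprime; by CRT there is a unique solution modulo M = 5 · 3 · 7 = 105.
Solve pairwise, accumulating the modulus:
  Start with x ≡ 3 (mod 5).
  Combine with x ≡ 2 (mod 3): since gcd(5, 3) = 1, we get a unique residue mod 15.
    Write x = 3 + 5·t and substitute into x ≡ 2 (mod 3): 5·t ≡ 2 − 3 = -1 (mod 3).
    Reduce coefficients mod 3: 2·t ≡ 2 (mod 3).
    The inverse of 2 mod 3 is 2 (since 2·2 = 4 = 1·3 + 1), so t ≡ 2·2 = 4 ≡ 1 (mod 3).
    Then x = 3 + 5·1 = 8, valid modulo lcm(5, 3) = 15: x ≡ 8 (mod 15).
  Combine with x ≡ 5 (mod 7): since gcd(15, 7) = 1, we get a unique residue mod 105.
    Write x = 8 + 15·t and substitute into x ≡ 5 (mod 7): 15·t ≡ 5 − 8 = -3 (mod 7).
    Reduce coefficients mod 7: 1·t ≡ 4 (mod 7).
    So t ≡ 4 (mod 7).
    Then x = 8 + 15·4 = 68, valid modulo lcm(15, 7) = 105: x ≡ 68 (mod 105).
Verify: 68 mod 5 = 3 ✓, 68 mod 3 = 2 ✓, 68 mod 7 = 5 ✓.

x ≡ 68 (mod 105).


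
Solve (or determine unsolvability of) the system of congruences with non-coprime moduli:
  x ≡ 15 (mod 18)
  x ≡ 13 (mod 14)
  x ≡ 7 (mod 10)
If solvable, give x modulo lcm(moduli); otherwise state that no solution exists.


Moduli 18, 14, 10 are not pairwise coprime, so CRT works modulo lcm(m_i) when all pairwise compatibility conditions hold.
Pairwise compatibility: gcd(m_i, m_j) must divide a_i - a_j for every pair.
Merge one congruence at a time:
  Start: x ≡ 15 (mod 18).
  Combine with x ≡ 13 (mod 14): gcd(18, 14) = 2; 13 - 15 = -2, which IS divisible by 2, so compatible.
    Write x = 15 + 18·t and substitute into x ≡ 13 (mod 14): 18·t ≡ 13 − 15 = -2 (mod 14).
    Divide the congruence (and modulus) by g = 2: 9·t ≡ -1 (mod 7).
    Reduce coefficients mod 7: 2·t ≡ 6 (mod 7).
    The inverse of 2 mod 7 is 4 (since 2·4 = 8 = 1·7 + 1), so t ≡ 4·6 = 24 ≡ 3 (mod 7).
    Then x = 15 + 18·3 = 69, valid modulo lcm(18, 14) = 126: x ≡ 69 (mod 126).
  Combine with x ≡ 7 (mod 10): gcd(126, 10) = 2; 7 - 69 = -62, which IS divisible by 2, so compatible.
    Write x = 69 + 126·t and substitute into x ≡ 7 (mod 10): 126·t ≡ 7 − 69 = -62 (mod 10).
    Divide the congruence (and modulus) by g = 2: 63·t ≡ -31 (mod 5).
    Reduce coefficients mod 5: 3·t ≡ 4 (mod 5).
    The inverse of 3 mod 5 is 2 (since 3·2 = 6 = 1·5 + 1), so t ≡ 2·4 = 8 ≡ 3 (mod 5).
    Then x = 69 + 126·3 = 447, valid modulo lcm(126, 10) = 630: x ≡ 447 (mod 630).
Verify: 447 mod 18 = 15, 447 mod 14 = 13, 447 mod 10 = 7.

x ≡ 447 (mod 630).


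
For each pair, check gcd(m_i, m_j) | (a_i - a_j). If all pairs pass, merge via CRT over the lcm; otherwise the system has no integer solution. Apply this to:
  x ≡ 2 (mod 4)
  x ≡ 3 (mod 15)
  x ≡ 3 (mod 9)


Moduli 4, 15, 9 are not pairwise coprime, so CRT works modulo lcm(m_i) when all pairwise compatibility conditions hold.
Pairwise compatibility: gcd(m_i, m_j) must divide a_i - a_j for every pair.
Merge one congruence at a time:
  Start: x ≡ 2 (mod 4).
  Combine with x ≡ 3 (mod 15): gcd(4, 15) = 1; 3 - 2 = 1, which IS divisible by 1, so compatible.
    Write x = 2 + 4·t and substitute into x ≡ 3 (mod 15): 4·t ≡ 3 − 2 = 1 (mod 15).
    The inverse of 4 mod 15 is 4 (since 4·4 = 16 = 1·15 + 1), so t ≡ 4·1 = 4 ≡ 4 (mod 15).
    Then x = 2 + 4·4 = 18, valid modulo lcm(4, 15) = 60: x ≡ 18 (mod 60).
  Combine with x ≡ 3 (mod 9): gcd(60, 9) = 3; 3 - 18 = -15, which IS divisible by 3, so compatible.
    Write x = 18 + 60·t and substitute into x ≡ 3 (mod 9): 60·t ≡ 3 − 18 = -15 (mod 9).
    Divide the congruence (and modulus) by g = 3: 20·t ≡ -5 (mod 3).
    Reduce coefficients mod 3: 2·t ≡ 1 (mod 3).
    The inverse of 2 mod 3 is 2 (since 2·2 = 4 = 1·3 + 1), so t ≡ 2·1 = 2 ≡ 2 (mod 3).
    Then x = 18 + 60·2 = 138, valid modulo lcm(60, 9) = 180: x ≡ 138 (mod 180).
Verify: 138 mod 4 = 2, 138 mod 15 = 3, 138 mod 9 = 3.

x ≡ 138 (mod 180).
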